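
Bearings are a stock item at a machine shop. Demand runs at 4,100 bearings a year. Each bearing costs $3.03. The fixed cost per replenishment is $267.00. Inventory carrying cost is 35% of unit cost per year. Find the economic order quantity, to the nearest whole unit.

Holding cost H = 0.35 × $3.03 = $1.0605 per unit per year.
EOQ = √(2DS / H) = √(2 × 4,100 × 267 / 1.0605).
= √(2,189,400 / 1.0605) = √2,064,497.8784 ≈ 1436.836.

Q* ≈ 1,437 bearings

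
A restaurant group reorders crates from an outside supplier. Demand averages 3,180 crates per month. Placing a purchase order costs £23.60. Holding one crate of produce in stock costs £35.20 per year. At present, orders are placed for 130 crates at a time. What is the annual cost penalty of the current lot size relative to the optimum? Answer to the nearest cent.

Annual demand D = 3,180 × 12 = 38,160.
EOQ = √(2DS/H) = √(2 × 38,160 × 23.6 / 35.2) ≈ 226.21.
Cost at Q* = (D/Q*)S + (Q*/2)H = √(2DSH) ≈ £7,962.45.
Cost at Q = 130: (38,160/130)×23.6 + (130/2)×35.2 = £6,927.51 + £2,288.00 = £9,215.51.
Excess = £9,215.51 − £7,962.45 = £1,253.06.

Extra cost ≈ £1,253.06 per year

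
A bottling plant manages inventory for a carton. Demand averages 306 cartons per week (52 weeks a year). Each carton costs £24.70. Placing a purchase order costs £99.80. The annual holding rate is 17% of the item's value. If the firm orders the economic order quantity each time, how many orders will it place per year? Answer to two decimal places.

N ≈ 18.30 orders per year

Annual demand D = 306 × 52 = 15,912.
Holding cost H = 0.17 × £24.70 = £4.1990 per unit per year.
Q* = √(2DS/H) = √(2 × 15,912 × 99.8 / 4.199) ≈ 869.70.
Orders per year = D / Q* = 15,912 / 869.70 ≈ 18.296.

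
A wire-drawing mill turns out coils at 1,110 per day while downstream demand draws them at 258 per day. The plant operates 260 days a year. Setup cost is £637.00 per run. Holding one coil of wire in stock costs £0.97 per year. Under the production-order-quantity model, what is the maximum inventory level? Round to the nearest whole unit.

Annual demand D = 258 × 260 = 67,080.
Production build-up factor (1 − d/p) = 1 − 258/1,110 = 0.7676.
Q* = √(2DS / (H(1 − d/p))) = √(2 × 67,080 × 637 / (0.97 × 0.7676)).
= √(85,459,920 / 0.7445) ≈ 10713.640.
Maximum inventory = Q*(1 − d/p) = 10713.640 × 0.7676 ≈ 8223.443.

I_max ≈ 8,223 coils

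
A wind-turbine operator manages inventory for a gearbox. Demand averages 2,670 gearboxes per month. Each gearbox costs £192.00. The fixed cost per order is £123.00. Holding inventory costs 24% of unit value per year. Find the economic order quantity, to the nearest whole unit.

Q* ≈ 414 gearboxes

Annual demand D = 2,670 × 12 = 32,040.
Holding cost H = 0.24 × £192.00 = £46.0800 per unit per year.
EOQ = √(2DS / H) = √(2 × 32,040 × 123 / 46.08).
= √(7,881,840 / 46.08) = √171,046.875 ≈ 413.578.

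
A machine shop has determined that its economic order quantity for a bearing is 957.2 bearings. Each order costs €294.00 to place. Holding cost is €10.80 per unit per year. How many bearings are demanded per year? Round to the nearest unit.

Invert the EOQ relation Q*² = 2DS/H.
From Q* = √(2DS/H): D = Q*²H / (2S) = 957.2² × 10.8 / (2 × 294) = 16828.748.

D ≈ 16,829 bearings per year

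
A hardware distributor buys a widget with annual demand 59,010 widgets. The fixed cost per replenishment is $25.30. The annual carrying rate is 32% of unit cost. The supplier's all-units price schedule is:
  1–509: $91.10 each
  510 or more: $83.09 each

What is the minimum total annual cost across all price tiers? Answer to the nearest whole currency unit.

Holding cost per unit per year at price C is H = 0.32·C.
Evaluate total cost at each tier's feasible EOQ or, if the EOQ is below the tier, at the tier's minimum quantity.
EOQ at $91.10 = 320.0 (feasible in tier 1): TC = 59,010×$91.10 + (59,010/320.0)×25.3 + (320.0/2)×0.32×$91.10 = $5,385,140.80.
EOQ at $83.09 = 335.1 < 510, so use break Q=510: TC = 59,010×$83.09 + (59,010/510.0)×25.3 + (510.0/2)×0.32×$83.09 = $4,912,848.40.
Lowest total cost among the candidates is at Q = 510.0.

TC* ≈ $4,912,848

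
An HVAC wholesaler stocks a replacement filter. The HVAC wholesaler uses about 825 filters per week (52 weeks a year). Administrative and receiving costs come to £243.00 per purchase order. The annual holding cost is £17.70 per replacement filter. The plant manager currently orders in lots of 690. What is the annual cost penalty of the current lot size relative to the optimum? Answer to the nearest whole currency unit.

Annual demand D = 825 × 52 = 42,900.
EOQ = √(2DS/H) = √(2 × 42,900 × 243 / 17.7) ≈ 1085.33.
Cost at Q* = (D/Q*)S + (Q*/2)H = √(2DSH) ≈ £19,210.27.
Cost at Q = 690: (42,900/690)×243 + (690/2)×17.7 = £15,108.26 + £6,106.50 = £21,214.76.
Excess = £21,214.76 − £19,210.27 = £2,004.49.

Extra cost ≈ £2,004 per year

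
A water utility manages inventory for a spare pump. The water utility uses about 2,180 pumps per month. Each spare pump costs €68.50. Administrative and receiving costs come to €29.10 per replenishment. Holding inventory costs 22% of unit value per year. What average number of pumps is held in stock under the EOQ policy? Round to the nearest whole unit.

Average inventory ≈ 159 pumps

Annual demand D = 2,180 × 12 = 26,160.
Holding cost H = 0.22 × €68.50 = €15.0700 per unit per year.
Q* = √(2DS/H) = √(2 × 26,160 × 29.1 / 15.07) ≈ 317.85.
Average inventory = Q*/2 ≈ 317.85 / 2 = 158.926.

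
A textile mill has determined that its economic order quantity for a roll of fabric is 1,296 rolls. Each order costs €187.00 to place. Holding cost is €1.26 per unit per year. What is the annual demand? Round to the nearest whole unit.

D ≈ 5,659 rolls per year

Squaring Q* = √(2DS/H) gives Q*² = 2DS/H.
From Q* = √(2DS/H): D = Q*²H / (2S) = 1,296² × 1.26 / (2 × 187) = 5658.599.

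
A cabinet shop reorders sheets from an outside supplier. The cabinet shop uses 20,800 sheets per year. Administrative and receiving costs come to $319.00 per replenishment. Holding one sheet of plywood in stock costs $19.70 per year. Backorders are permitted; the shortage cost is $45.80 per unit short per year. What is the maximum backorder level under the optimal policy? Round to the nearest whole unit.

With planned backorders, Q* = √(2DS/H) · √((H+B)/B).
√(2DS/H) = √(2 × 20,800 × 319 / 19.7) = 820.746.
√((H+B)/B) = √((19.7+45.8)/45.8) = 1.1959.
Q* ≈ 981.515.
S* = Q* · H/(H+B) = 981.515 × 19.7/65.5 ≈ 295.204.

S* ≈ 295 sheets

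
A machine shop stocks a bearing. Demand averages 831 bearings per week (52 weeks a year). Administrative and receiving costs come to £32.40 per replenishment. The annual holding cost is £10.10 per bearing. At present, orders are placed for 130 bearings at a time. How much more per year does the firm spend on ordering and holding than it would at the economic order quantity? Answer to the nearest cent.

Extra cost ≈ £6,108.24 per year

Annual demand D = 831 × 52 = 43,212.
EOQ = √(2DS/H) = √(2 × 43,212 × 32.4 / 10.1) ≈ 526.54.
Cost at Q* = (D/Q*)S + (Q*/2)H = √(2DSH) ≈ £5,318.02.
Cost at Q = 130: (43,212/130)×32.4 + (130/2)×10.1 = £10,769.76 + £656.50 = £11,426.26.
Excess = £11,426.26 − £5,318.02 = £6,108.24.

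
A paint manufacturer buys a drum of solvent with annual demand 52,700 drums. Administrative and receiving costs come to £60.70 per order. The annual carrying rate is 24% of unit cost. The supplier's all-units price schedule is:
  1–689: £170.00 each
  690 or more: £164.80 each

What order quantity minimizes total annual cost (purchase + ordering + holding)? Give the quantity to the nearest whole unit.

Q* ≈ 690 drums

Holding cost per unit per year at price C is H = 0.24·C.
For each price level, check whether its EOQ is feasible; otherwise the best quantity at that price is the breakpoint.
EOQ at £170.00 = 396.0 (feasible in tier 1): TC = 52,700×£170.00 + (52,700/396.0)×60.7 + (396.0/2)×0.24×£170.00 = £8,975,156.41.
EOQ at £164.80 = 402.2 < 690, so use break Q=690: TC = 52,700×£164.80 + (52,700/690.0)×60.7 + (690.0/2)×0.24×£164.80 = £8,703,241.51.
Lowest total cost is £8,703,241.51 at Q = 690.0.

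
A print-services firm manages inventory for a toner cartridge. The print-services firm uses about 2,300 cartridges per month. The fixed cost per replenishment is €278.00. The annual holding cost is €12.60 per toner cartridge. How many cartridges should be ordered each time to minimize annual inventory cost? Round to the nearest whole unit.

Annual demand D = 2,300 × 12 = 27,600.
EOQ = √(2DS / H) = √(2 × 27,600 × 278 / 12.6).
= √(15,345,600 / 12.6) = √1,217,904.7619 ≈ 1103.587.

Q* ≈ 1,104 cartridges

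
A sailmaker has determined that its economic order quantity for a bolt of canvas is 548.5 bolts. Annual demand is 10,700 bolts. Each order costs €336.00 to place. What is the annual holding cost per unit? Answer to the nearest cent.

H ≈ €23.90

Invert the EOQ relation Q*² = 2DS/H.
From Q* = √(2DS/H): H = 2DS / Q*² = 2 × 10,700 × 336 / 548.5² = 23.9001.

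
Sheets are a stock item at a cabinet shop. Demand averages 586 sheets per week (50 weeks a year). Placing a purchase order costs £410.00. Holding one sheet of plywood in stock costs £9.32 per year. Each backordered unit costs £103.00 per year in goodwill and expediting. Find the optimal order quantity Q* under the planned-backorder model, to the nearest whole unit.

Q* ≈ 1,677 sheets

Annual demand D = 586 × 50 = 29,300.
With planned backorders, Q* = √(2DS/H) · √((H+B)/B).
√(2DS/H) = √(2 × 29,300 × 410 / 9.32) = 1605.583.
√((H+B)/B) = √((9.32+103)/103) = 1.0443.
Q* ≈ 1676.651.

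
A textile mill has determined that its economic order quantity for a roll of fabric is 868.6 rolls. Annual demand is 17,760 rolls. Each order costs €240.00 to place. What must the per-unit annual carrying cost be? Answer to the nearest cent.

H ≈ €11.30

Squaring Q* = √(2DS/H) gives Q*² = 2DS/H.
From Q* = √(2DS/H): H = 2DS / Q*² = 2 × 17,760 × 240 / 868.6² = 11.2991.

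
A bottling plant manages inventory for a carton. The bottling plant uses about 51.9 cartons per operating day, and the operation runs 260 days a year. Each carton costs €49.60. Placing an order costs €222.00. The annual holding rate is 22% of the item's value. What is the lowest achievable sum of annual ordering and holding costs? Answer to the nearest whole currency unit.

TC* ≈ €8,086

Annual demand D = 51.9 × 260 = 13,494.
Holding cost H = 0.22 × €49.60 = €10.9120 per unit per year.
The optimal lot size = √(2DS/H) = √(2 × 13,494 × 222 / 10.912) ≈ 740.99.
At the optimum the two cost components are equal, so total cost = 2·(Q*/2)H = Q*·H.
Minimum total = √(2DSH) = √(2 × 13,494 × 222 × 10.912) ≈ 8085.633.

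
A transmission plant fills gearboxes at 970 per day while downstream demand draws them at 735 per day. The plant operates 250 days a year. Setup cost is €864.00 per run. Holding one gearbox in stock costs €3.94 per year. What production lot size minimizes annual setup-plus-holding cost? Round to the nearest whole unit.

Annual demand D = 735 × 250 = 183,750.
Production build-up factor (1 − d/p) = 1 − 735/970 = 0.2423.
Q* = √(2DS / (H(1 − d/p))) = √(2 × 183,750 × 864 / (3.94 × 0.2423)).
= √(317,520,000 / 0.9545) ≈ 18238.511.

Q* ≈ 18,239 gearboxes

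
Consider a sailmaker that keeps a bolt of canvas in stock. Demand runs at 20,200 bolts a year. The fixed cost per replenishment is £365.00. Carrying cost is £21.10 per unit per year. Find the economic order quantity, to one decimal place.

EOQ = √(2DS / H) = √(2 × 20,200 × 365 / 21.1).
= √(14,746,000 / 21.1) = √698,862.5592 ≈ 835.980.

Q* ≈ 836.0 bolts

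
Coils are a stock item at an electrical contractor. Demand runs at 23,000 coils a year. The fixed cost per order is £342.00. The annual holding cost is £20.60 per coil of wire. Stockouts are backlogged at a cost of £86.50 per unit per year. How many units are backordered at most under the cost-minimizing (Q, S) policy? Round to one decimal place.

With planned backorders, Q* = √(2DS/H) · √((H+B)/B).
√(2DS/H) = √(2 × 23,000 × 342 / 20.6) = 873.893.
√((H+B)/B) = √((20.6+86.5)/86.5) = 1.1127.
Q* ≈ 972.400.
S* = Q* · H/(H+B) = 972.400 × 20.6/107.1 ≈ 187.035.

S* ≈ 187.0 coils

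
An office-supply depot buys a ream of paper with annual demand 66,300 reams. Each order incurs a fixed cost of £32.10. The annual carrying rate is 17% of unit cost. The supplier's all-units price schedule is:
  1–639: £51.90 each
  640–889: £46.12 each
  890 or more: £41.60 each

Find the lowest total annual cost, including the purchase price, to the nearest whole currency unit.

Holding cost per unit per year at price C is H = 0.17·C.
Candidates are each tier's EOQ (if it falls in that tier) and each price-break quantity.
Tier 1 (£51.90): EOQ = 694.6 exceeds tier's upper bound 639, so this tier is dominated.
EOQ at £46.12 = 736.8 (feasible in tier 2): TC = 66,300×£46.12 + (66,300/736.8)×32.1 + (736.8/2)×0.17×£46.12 = £3,063,532.88.
EOQ at £41.60 = 775.8 < 890, so use break Q=890: TC = 66,300×£41.60 + (66,300/890.0)×32.1 + (890.0/2)×0.17×£41.60 = £2,763,618.31.
Lowest total cost among the candidates is at Q = 890.0.

TC* ≈ £2,763,618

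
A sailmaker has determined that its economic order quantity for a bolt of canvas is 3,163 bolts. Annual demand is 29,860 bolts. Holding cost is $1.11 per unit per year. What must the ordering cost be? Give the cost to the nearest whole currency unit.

Squaring Q* = √(2DS/H) gives Q*² = 2DS/H.
From Q* = √(2DS/H): S = Q*²H / (2D) = 3,163² × 1.11 / (2 × 29,860) = 185.9523.

S ≈ $186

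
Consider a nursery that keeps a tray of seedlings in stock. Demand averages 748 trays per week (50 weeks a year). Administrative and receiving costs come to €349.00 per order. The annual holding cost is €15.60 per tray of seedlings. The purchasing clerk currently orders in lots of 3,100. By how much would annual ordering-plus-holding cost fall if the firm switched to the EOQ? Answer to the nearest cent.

Extra cost ≈ €8,210.30 per year

Annual demand D = 748 × 50 = 37,400.
EOQ = √(2DS/H) = √(2 × 37,400 × 349 / 15.6) ≈ 1293.60.
Cost at Q* = (D/Q*)S + (Q*/2)H = √(2DSH) ≈ €20,180.22.
Cost at Q = 3,100: (37,400/3,100)×349 + (3,100/2)×15.6 = €4,210.52 + €24,180.00 = €28,390.52.
Excess = €28,390.52 − €20,180.22 = €8,210.30.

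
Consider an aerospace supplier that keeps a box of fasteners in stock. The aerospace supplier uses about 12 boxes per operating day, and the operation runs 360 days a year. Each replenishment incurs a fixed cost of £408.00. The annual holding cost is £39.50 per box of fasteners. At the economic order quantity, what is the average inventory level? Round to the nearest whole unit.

Annual demand D = 12 × 360 = 4,320.
The optimal lot size = √(2DS/H) = √(2 × 4,320 × 408 / 39.5) ≈ 298.74.
Average inventory = Q*/2 ≈ 298.74 / 2 = 149.368.

Average inventory ≈ 149 boxes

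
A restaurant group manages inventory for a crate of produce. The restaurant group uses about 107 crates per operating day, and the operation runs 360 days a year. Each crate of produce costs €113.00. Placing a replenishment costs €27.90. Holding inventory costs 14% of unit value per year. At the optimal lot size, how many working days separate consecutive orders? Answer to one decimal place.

Annual demand D = 107 × 360 = 38,520.
Holding cost H = 0.14 × €113.00 = €15.8200 per unit per year.
The optimal lot size = √(2DS/H) = √(2 × 38,520 × 27.9 / 15.82) ≈ 368.60.
Cycle time = Q*/D × 360 = 368.60 / 38,520 × 360 ≈ 3.445 days.

T ≈ 3.4 days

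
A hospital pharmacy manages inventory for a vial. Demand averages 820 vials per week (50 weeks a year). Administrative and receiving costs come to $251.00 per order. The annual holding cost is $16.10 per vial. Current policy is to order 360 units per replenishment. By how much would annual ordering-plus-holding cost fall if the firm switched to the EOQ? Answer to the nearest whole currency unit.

Annual demand D = 820 × 50 = 41,000.
EOQ = √(2DS/H) = √(2 × 41,000 × 251 / 16.1) ≈ 1130.66.
Cost at Q* = (D/Q*)S + (Q*/2)H = √(2DSH) ≈ $18,203.58.
Cost at Q = 360: (41,000/360)×251 + (360/2)×16.1 = $28,586.11 + $2,898.00 = $31,484.11.
Excess = $31,484.11 − $18,203.58 = $13,280.53.

Extra cost ≈ $13,281 per year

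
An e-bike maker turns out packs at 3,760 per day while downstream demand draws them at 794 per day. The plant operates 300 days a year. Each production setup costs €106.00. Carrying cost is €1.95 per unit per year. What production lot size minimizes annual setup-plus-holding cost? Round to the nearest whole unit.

Q* ≈ 5,730 packs

Annual demand D = 794 × 300 = 238,200.
Production build-up factor (1 − d/p) = 1 − 794/3,760 = 0.7888.
Q* = √(2DS / (H(1 − d/p))) = √(2 × 238,200 × 106 / (1.95 × 0.7888)).
= √(50,498,400 / 1.5382) ≈ 5729.673.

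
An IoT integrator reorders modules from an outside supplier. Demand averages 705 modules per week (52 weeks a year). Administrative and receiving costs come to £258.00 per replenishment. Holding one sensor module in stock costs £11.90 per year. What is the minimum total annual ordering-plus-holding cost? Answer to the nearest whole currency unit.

TC* ≈ £15,004

Annual demand D = 705 × 52 = 36,660.
The optimal lot size = √(2DS/H) = √(2 × 36,660 × 258 / 11.9) ≈ 1260.80.
At Q*, ordering cost (D/Q*)S equals holding cost (Q*/2)H, each = √(DSH/2).
Minimum total = √(2DSH) = √(2 × 36,660 × 258 × 11.9) ≈ 15003.568.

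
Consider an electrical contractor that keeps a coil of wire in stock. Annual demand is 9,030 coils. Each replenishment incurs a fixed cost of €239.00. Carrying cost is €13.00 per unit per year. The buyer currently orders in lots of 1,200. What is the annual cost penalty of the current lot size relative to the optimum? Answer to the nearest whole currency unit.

EOQ = √(2DS/H) = √(2 × 9,030 × 239 / 13) ≈ 576.22.
Cost at Q* = (D/Q*)S + (Q*/2)H = √(2DSH) ≈ €7,490.82.
Cost at Q = 1,200: (9,030/1,200)×239 + (1,200/2)×13 = €1,798.48 + €7,800.00 = €9,598.48.
Excess = €9,598.48 − €7,490.82 = €2,107.65.

Extra cost ≈ €2,108 per year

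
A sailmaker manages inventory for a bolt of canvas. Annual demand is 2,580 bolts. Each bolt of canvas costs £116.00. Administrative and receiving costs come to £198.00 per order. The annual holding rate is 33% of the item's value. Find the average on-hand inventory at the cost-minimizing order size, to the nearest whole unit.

Holding cost H = 0.33 × £116.00 = £38.2800 per unit per year.
EOQ = √(2DS/H) = √(2 × 2,580 × 198 / 38.28) ≈ 163.37.
Average inventory = Q*/2 ≈ 163.37 / 2 = 81.685.

Average inventory ≈ 82 bolts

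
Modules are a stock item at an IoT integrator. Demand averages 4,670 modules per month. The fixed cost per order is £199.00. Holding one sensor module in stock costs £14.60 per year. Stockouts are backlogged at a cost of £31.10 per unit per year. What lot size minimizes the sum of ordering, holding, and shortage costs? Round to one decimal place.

Q* ≈ 1,498.3 modules

Annual demand D = 4,670 × 12 = 56,040.
With planned backorders, Q* = √(2DS/H) · √((H+B)/B).
√(2DS/H) = √(2 × 56,040 × 199 / 14.6) = 1235.988.
√((H+B)/B) = √((14.6+31.1)/31.1) = 1.2122.
Q* ≈ 1498.277.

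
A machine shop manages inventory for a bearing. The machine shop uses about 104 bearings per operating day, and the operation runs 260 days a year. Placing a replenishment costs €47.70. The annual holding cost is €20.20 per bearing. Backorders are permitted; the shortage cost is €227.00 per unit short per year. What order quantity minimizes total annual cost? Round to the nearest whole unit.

Annual demand D = 104 × 260 = 27,040.
With planned backorders, Q* = √(2DS/H) · √((H+B)/B).
√(2DS/H) = √(2 × 27,040 × 47.7 / 20.2) = 357.357.
√((H+B)/B) = √((20.2+227)/227) = 1.0435.
Q* ≈ 372.918.

Q* ≈ 373 bearings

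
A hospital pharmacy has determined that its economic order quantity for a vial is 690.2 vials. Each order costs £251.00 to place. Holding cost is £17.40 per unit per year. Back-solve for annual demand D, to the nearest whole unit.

The basic EOQ model gives Q* = √(2DS/H); rearrange for the unknown.
From Q* = √(2DS/H): D = Q*²H / (2S) = 690.2² × 17.4 / (2 × 251) = 16511.839.

D ≈ 16,512 vials per year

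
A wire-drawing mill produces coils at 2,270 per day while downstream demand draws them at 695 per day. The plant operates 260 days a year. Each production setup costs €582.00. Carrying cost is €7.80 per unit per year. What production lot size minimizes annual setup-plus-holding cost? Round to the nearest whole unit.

Q* ≈ 6,234 coils

Annual demand D = 695 × 260 = 180,700.
Production build-up factor (1 − d/p) = 1 − 695/2,270 = 0.6938.
Q* = √(2DS / (H(1 − d/p))) = √(2 × 180,700 × 582 / (7.8 × 0.6938)).
= √(210,334,800 / 5.4119) ≈ 6234.203.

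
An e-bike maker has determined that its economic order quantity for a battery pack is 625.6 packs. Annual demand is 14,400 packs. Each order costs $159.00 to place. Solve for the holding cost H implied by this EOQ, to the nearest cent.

The basic EOQ model gives Q* = √(2DS/H); rearrange for the unknown.
From Q* = √(2DS/H): H = 2DS / Q*² = 2 × 14,400 × 159 / 625.6² = 11.7003.

H ≈ $11.70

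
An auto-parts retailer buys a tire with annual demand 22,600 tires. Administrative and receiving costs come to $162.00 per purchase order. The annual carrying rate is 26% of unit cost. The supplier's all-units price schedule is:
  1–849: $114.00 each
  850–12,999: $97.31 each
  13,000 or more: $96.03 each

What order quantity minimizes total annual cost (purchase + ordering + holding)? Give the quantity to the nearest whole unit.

Q* ≈ 850 tires

Holding cost per unit per year at price C is H = 0.26·C.
Candidates are each tier's EOQ (if it falls in that tier) and each price-break quantity.
EOQ at $114.00 = 497.0 (feasible in tier 1): TC = 22,600×$114.00 + (22,600/497.0)×162 + (497.0/2)×0.26×$114.00 = $2,591,132.14.
EOQ at $97.31 = 538.0 < 850, so use break Q=850: TC = 22,600×$97.31 + (22,600/850.0)×162 + (850.0/2)×0.26×$97.31 = $2,214,266.05.
EOQ at $96.03 = 541.5 < 13000, so use break Q=13000: TC = 22,600×$96.03 + (22,600/13000.0)×162 + (13000.0/2)×0.26×$96.03 = $2,332,850.33.
Lowest total cost is $2,214,266.05 at Q = 850.0.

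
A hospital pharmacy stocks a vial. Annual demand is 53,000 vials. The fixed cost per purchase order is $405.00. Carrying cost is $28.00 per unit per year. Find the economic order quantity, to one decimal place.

EOQ = √(2DS / H) = √(2 × 53,000 × 405 / 28).
= √(42,930,000 / 28) = √1,533,214.2857 ≈ 1238.230.

Q* ≈ 1,238.2 vials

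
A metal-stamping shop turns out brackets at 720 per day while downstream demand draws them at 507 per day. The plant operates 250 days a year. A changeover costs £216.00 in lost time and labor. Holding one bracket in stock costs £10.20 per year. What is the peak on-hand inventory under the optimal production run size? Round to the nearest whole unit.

Annual demand D = 507 × 250 = 126,750.
Production build-up factor (1 − d/p) = 1 − 507/720 = 0.2958.
Q* = √(2DS / (H(1 − d/p))) = √(2 × 126,750 × 216 / (10.2 × 0.2958)).
= √(54,756,000 / 3.0175) ≈ 4259.830.
Maximum inventory = Q*(1 − d/p) = 4259.830 × 0.2958 ≈ 1260.200.

I_max ≈ 1,260 brackets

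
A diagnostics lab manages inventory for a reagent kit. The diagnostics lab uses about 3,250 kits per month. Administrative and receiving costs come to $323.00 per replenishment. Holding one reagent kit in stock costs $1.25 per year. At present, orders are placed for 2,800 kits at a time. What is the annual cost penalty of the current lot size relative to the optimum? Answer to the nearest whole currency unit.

Extra cost ≈ $637 per year

Annual demand D = 3,250 × 12 = 39,000.
EOQ = √(2DS/H) = √(2 × 39,000 × 323 / 1.25) ≈ 4489.45.
Cost at Q* = (D/Q*)S + (Q*/2)H = √(2DSH) ≈ $5,611.82.
Cost at Q = 2,800: (39,000/2,800)×323 + (2,800/2)×1.25 = $4,498.93 + $1,750.00 = $6,248.93.
Excess = $6,248.93 − $5,611.82 = $637.11.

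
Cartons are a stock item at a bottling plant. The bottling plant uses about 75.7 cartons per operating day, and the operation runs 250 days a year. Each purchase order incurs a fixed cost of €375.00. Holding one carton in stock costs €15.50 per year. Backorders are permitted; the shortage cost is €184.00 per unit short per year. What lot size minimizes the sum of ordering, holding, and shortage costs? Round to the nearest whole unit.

Annual demand D = 75.7 × 250 = 18,925.
With planned backorders, Q* = √(2DS/H) · √((H+B)/B).
√(2DS/H) = √(2 × 18,925 × 375 / 15.5) = 956.936.
√((H+B)/B) = √((15.5+184)/184) = 1.0413.
Q* ≈ 996.426.

Q* ≈ 996 cartons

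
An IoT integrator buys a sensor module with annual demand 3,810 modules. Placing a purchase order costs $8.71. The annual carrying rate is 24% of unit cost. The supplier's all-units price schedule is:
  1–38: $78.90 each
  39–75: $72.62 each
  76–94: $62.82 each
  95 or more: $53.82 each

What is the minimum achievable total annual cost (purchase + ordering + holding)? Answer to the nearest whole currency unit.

TC* ≈ $206,017

Holding cost per unit per year at price C is H = 0.24·C.
Evaluate total cost at each tier's feasible EOQ or, if the EOQ is below the tier, at the tier's minimum quantity.
Tier 1 ($78.90): EOQ = 59.2 exceeds tier's upper bound 38, so this tier is dominated.
EOQ at $72.62 = 61.7 (feasible in tier 2): TC = 3,810×$72.62 + (3,810/61.7)×8.71 + (61.7/2)×0.24×$72.62 = $277,757.72.
EOQ at $62.82 = 66.3 < 76, so use break Q=76: TC = 3,810×$62.82 + (3,810/76.0)×8.71 + (76.0/2)×0.24×$62.82 = $240,353.76.
EOQ at $53.82 = 71.7 < 95, so use break Q=95: TC = 3,810×$53.82 + (3,810/95.0)×8.71 + (95.0/2)×0.24×$53.82 = $206,017.06.
Lowest total cost among the candidates is at Q = 95.0.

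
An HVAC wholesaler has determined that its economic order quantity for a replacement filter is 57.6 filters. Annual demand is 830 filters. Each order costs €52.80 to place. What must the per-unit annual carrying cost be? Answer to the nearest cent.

H ≈ €26.42

The basic EOQ model gives Q* = √(2DS/H); rearrange for the unknown.
From Q* = √(2DS/H): H = 2DS / Q*² = 2 × 830 × 52.8 / 57.6² = 26.4178.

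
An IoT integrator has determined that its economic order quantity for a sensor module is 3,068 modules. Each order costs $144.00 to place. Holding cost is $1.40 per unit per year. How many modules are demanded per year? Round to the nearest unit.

The basic EOQ model gives Q* = √(2DS/H); rearrange for the unknown.
From Q* = √(2DS/H): D = Q*²H / (2S) = 3,068² × 1.4 / (2 × 144) = 45755.811.

D ≈ 45,756 modules per year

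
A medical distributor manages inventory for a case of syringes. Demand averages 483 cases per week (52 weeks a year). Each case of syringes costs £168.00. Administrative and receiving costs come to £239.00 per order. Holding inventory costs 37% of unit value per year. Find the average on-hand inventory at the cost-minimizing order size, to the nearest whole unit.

Annual demand D = 483 × 52 = 25,116.
Holding cost H = 0.37 × £168.00 = £62.1600 per unit per year.
The optimal lot size = √(2DS/H) = √(2 × 25,116 × 239 / 62.16) ≈ 439.47.
Average inventory = Q*/2 ≈ 439.47 / 2 = 219.737.

Average inventory ≈ 220 cases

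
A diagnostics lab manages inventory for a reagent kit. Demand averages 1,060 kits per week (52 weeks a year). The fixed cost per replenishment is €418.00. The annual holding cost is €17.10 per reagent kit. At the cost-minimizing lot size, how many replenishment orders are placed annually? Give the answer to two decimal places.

Annual demand D = 1,060 × 52 = 55,120.
EOQ = √(2DS/H) = √(2 × 55,120 × 418 / 17.1) ≈ 1641.57.
Orders per year = D / Q* = 55,120 / 1641.57 ≈ 33.578.

N ≈ 33.58 orders per year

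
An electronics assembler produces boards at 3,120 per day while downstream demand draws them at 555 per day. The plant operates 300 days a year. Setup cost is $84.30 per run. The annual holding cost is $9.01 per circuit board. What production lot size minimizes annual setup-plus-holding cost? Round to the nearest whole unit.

Annual demand D = 555 × 300 = 166,500.
Production build-up factor (1 − d/p) = 1 − 555/3,120 = 0.8221.
Q* = √(2DS / (H(1 − d/p))) = √(2 × 166,500 × 84.3 / (9.01 × 0.8221)).
= √(28,071,900 / 7.4073) ≈ 1946.736.

Q* ≈ 1,947 boards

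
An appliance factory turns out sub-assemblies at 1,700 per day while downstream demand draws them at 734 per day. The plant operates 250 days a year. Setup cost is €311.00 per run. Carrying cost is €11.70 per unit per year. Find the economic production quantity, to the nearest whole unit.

Annual demand D = 734 × 250 = 183,500.
Production build-up factor (1 − d/p) = 1 − 734/1,700 = 0.5682.
Q* = √(2DS / (H(1 − d/p))) = √(2 × 183,500 × 311 / (11.7 × 0.5682)).
= √(114,137,000 / 6.6484) ≈ 4143.394.

Q* ≈ 4,143 sub-assemblies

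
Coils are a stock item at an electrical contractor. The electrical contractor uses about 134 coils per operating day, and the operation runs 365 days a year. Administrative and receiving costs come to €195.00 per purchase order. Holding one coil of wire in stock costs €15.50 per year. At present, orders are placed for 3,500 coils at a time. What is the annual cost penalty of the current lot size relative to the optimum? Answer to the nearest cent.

Annual demand D = 134 × 365 = 48,910.
EOQ = √(2DS/H) = √(2 × 48,910 × 195 / 15.5) ≈ 1109.34.
Cost at Q* = (D/Q*)S + (Q*/2)H = √(2DSH) ≈ €17,194.79.
Cost at Q = 3,500: (48,910/3,500)×195 + (3,500/2)×15.5 = €2,724.99 + €27,125.00 = €29,849.99.
Excess = €29,849.99 − €17,194.79 = €12,655.19.

Extra cost ≈ €12,655.19 per year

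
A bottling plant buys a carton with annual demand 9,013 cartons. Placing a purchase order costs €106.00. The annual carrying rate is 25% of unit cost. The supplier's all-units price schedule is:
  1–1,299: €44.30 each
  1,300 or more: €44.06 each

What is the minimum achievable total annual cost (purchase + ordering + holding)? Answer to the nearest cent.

TC* ≈ €403,876.08

Holding cost per unit per year at price C is H = 0.25·C.
Candidates are each tier's EOQ (if it falls in that tier) and each price-break quantity.
EOQ at €44.30 = 415.4 (feasible in tier 1): TC = 9,013×€44.30 + (9,013/415.4)×106 + (415.4/2)×0.25×€44.30 = €403,876.08.
EOQ at €44.06 = 416.5 < 1300, so use break Q=1300: TC = 9,013×€44.06 + (9,013/1300.0)×106 + (1300.0/2)×0.25×€44.06 = €405,007.44.
Lowest total cost among the candidates is at Q = 415.4.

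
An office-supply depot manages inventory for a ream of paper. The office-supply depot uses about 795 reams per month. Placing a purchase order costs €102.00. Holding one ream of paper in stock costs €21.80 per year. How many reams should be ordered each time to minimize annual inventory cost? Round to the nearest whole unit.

Q* ≈ 299 reams

Annual demand D = 795 × 12 = 9,540.
EOQ = √(2DS / H) = √(2 × 9,540 × 102 / 21.8).
= √(1,946,160 / 21.8) = √89,273.3945 ≈ 298.787.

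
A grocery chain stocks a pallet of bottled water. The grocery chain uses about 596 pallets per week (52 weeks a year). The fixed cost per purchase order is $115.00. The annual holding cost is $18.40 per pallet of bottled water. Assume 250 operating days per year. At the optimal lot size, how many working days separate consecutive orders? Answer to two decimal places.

Annual demand D = 596 × 52 = 30,992.
Q* = √(2DS/H) = √(2 × 30,992 × 115 / 18.4) ≈ 622.41.
Cycle time = Q*/D × 250 = 622.41 / 30,992 × 250 ≈ 5.021 days.

T ≈ 5.02 days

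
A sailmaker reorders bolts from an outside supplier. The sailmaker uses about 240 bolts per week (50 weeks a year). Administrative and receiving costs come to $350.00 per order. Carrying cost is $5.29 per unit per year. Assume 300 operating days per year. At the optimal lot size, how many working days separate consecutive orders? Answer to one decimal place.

Annual demand D = 240 × 50 = 12,000.
The optimal lot size = √(2DS/H) = √(2 × 12,000 × 350 / 5.29) ≈ 1260.12.
Cycle time = Q*/D × 300 = 1260.12 / 12,000 × 300 ≈ 31.503 days.

T ≈ 31.5 days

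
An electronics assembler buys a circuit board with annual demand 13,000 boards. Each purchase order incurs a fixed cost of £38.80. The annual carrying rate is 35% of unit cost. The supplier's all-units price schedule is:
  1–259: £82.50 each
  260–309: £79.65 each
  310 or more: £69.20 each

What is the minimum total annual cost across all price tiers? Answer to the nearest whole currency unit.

TC* ≈ £904,981

Holding cost per unit per year at price C is H = 0.35·C.
Evaluate total cost at each tier's feasible EOQ or, if the EOQ is below the tier, at the tier's minimum quantity.
EOQ at £82.50 = 186.9 (feasible in tier 1): TC = 13,000×£82.50 + (13,000/186.9)×38.8 + (186.9/2)×0.35×£82.50 = £1,077,897.14.
EOQ at £79.65 = 190.2 < 260, so use break Q=260: TC = 13,000×£79.65 + (13,000/260.0)×38.8 + (260.0/2)×0.35×£79.65 = £1,041,014.08.
EOQ at £69.20 = 204.1 < 310, so use break Q=310: TC = 13,000×£69.20 + (13,000/310.0)×38.8 + (310.0/2)×0.35×£69.20 = £904,981.20.
Lowest total cost among the candidates is at Q = 310.0.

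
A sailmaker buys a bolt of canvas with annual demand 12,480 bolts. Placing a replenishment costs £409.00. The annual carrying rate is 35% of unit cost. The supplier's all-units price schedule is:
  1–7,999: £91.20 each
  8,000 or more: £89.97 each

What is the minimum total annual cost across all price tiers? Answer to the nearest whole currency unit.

TC* ≈ £1,156,228

Holding cost per unit per year at price C is H = 0.35·C.
For each price level, check whether its EOQ is feasible; otherwise the best quantity at that price is the breakpoint.
EOQ at £91.20 = 565.5 (feasible in tier 1): TC = 12,480×£91.20 + (12,480/565.5)×409 + (565.5/2)×0.35×£91.20 = £1,156,227.59.
EOQ at £89.97 = 569.4 < 8000, so use break Q=8000: TC = 12,480×£89.97 + (12,480/8000.0)×409 + (8000.0/2)×0.35×£89.97 = £1,249,421.64.
Lowest total cost among the candidates is at Q = 565.5.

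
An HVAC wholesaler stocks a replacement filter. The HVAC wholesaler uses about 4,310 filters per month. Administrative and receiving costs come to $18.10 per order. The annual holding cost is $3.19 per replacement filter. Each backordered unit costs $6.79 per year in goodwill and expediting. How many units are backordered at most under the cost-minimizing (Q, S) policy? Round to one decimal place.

S* ≈ 296.9 filters

Annual demand D = 4,310 × 12 = 51,720.
With planned backorders, Q* = √(2DS/H) · √((H+B)/B).
√(2DS/H) = √(2 × 51,720 × 18.1 / 3.19) = 766.105.
√((H+B)/B) = √((3.19+6.79)/6.79) = 1.2124.
Q* ≈ 928.792.
S* = Q* · H/(H+B) = 928.792 × 3.19/9.98 ≈ 296.878.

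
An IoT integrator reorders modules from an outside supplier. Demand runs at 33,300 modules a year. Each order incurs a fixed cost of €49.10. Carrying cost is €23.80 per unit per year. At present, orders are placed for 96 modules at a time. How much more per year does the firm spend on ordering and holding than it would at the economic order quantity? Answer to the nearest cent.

EOQ = √(2DS/H) = √(2 × 33,300 × 49.1 / 23.8) ≈ 370.67.
Cost at Q* = (D/Q*)S + (Q*/2)H = √(2DSH) ≈ €8,821.99.
Cost at Q = 96: (33,300/96)×49.1 + (96/2)×23.8 = €17,031.56 + €1,142.40 = €18,173.96.
Excess = €18,173.96 − €8,821.99 = €9,351.98.

Extra cost ≈ €9,351.98 per year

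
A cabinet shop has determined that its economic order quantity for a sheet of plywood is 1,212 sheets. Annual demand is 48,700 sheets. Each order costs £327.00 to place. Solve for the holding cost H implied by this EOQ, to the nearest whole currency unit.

H ≈ £22

Squaring Q* = √(2DS/H) gives Q*² = 2DS/H.
From Q* = √(2DS/H): H = 2DS / Q*² = 2 × 48,700 × 327 / 1,212² = 21.6821.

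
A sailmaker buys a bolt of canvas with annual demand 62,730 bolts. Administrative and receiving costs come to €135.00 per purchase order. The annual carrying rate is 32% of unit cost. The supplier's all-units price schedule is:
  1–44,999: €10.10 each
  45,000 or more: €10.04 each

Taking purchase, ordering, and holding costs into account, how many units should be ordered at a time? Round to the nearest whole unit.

Holding cost per unit per year at price C is H = 0.32·C.
Candidates are each tier's EOQ (if it falls in that tier) and each price-break quantity.
EOQ at €10.10 = 2289.2 (feasible in tier 1): TC = 62,730×€10.10 + (62,730/2289.2)×135 + (2289.2/2)×0.32×€10.10 = €640,971.70.
EOQ at €10.04 = 2296.0 < 45000, so use break Q=45000: TC = 62,730×€10.04 + (62,730/45000.0)×135 + (45000.0/2)×0.32×€10.04 = €702,285.39.
Lowest total cost is €640,971.70 at Q = 2289.2.

Q* ≈ 2,289 bolts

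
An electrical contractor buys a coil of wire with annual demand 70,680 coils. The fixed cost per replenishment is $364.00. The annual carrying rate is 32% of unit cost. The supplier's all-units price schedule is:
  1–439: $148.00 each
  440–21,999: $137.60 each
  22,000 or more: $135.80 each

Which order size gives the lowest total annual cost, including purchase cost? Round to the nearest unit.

Q* ≈ 1,081 coils

Holding cost per unit per year at price C is H = 0.32·C.
Candidates are each tier's EOQ (if it falls in that tier) and each price-break quantity.
Tier 1 ($148.00): EOQ = 1042.3 exceeds tier's upper bound 439, so this tier is dominated.
EOQ at $137.60 = 1081.0 (feasible in tier 2): TC = 70,680×$137.60 + (70,680/1081.0)×364 + (1081.0/2)×0.32×$137.60 = $9,773,167.04.
EOQ at $135.80 = 1088.2 < 22000, so use break Q=22000: TC = 70,680×$135.80 + (70,680/22000.0)×364 + (22000.0/2)×0.32×$135.80 = $10,077,529.43.
Lowest total cost is $9,773,167.04 at Q = 1081.0.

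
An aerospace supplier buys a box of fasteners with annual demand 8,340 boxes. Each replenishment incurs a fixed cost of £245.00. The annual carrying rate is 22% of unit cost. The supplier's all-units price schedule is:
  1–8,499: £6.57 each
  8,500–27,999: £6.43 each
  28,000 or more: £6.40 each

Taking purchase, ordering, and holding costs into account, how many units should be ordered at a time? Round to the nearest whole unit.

Q* ≈ 1,681 boxes

Holding cost per unit per year at price C is H = 0.22·C.
Evaluate total cost at each tier's feasible EOQ or, if the EOQ is below the tier, at the tier's minimum quantity.
EOQ at £6.57 = 1681.5 (feasible in tier 1): TC = 8,340×£6.57 + (8,340/1681.5)×245 + (1681.5/2)×0.22×£6.57 = £57,224.19.
EOQ at £6.43 = 1699.7 < 8500, so use break Q=8500: TC = 8,340×£6.43 + (8,340/8500.0)×245 + (8500.0/2)×0.22×£6.43 = £59,878.64.
EOQ at £6.40 = 1703.6 < 28000, so use break Q=28000: TC = 8,340×£6.40 + (8,340/28000.0)×245 + (28000.0/2)×0.22×£6.40 = £73,160.98.
Lowest total cost is £57,224.19 at Q = 1681.5.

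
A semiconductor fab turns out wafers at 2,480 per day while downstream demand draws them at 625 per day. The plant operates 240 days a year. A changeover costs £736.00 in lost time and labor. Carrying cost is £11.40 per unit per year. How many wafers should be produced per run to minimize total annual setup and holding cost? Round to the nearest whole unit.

Q* ≈ 5,089 wafers

Annual demand D = 625 × 240 = 150,000.
Production build-up factor (1 − d/p) = 1 − 625/2,480 = 0.7480.
Q* = √(2DS / (H(1 − d/p))) = √(2 × 150,000 × 736 / (11.4 × 0.7480)).
= √(220,800,000 / 8.527) ≈ 5088.631.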